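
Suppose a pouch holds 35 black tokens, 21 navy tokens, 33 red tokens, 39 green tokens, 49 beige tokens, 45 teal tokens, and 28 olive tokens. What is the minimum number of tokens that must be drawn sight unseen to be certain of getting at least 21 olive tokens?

The worst case draws every non-olive token first: 35 + 21 + 33 + 39 + 49 + 45 = 222.
The next 21 draws are then forced to be olive, giving 222 + 21 = 243.

243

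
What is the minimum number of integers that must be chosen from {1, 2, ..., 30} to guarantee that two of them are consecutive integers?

16

Partition {1, …, 30} into 15 pairs: {1,2}, {3,4}, …, {29,30}.
Choosing 15 integers — say the 15 even numbers 2, 4, …, 30 — takes one from each pair and avoids the property.
Choosing 16 forces two into the same pair by pigeonhole, and those are consecutive. So 16.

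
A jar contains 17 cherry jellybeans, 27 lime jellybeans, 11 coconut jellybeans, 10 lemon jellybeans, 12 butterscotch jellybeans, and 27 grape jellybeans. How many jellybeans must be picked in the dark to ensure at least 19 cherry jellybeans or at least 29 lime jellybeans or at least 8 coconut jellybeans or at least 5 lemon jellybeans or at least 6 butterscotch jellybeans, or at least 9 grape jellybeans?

The worst case stops just short of every target: all 17 cherry, all 27 lime, 7 coconut, 4 lemon, 5 butterscotch, 8 grape — 17 + 27 + 7 + 4 + 5 + 8 = 68 jellybeans.
One more jellybean must push some flavor to its target, so 68 + 1 = 69.

69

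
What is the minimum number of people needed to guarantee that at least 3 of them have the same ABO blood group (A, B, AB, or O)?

9

There are 4 ABO blood groups acting as pigeonholes.
With 4 × 2 = 8 people we could place exactly 2 in each, with no class reaching 3.
One more forces some class to hold 3, so 8 + 1 = 9.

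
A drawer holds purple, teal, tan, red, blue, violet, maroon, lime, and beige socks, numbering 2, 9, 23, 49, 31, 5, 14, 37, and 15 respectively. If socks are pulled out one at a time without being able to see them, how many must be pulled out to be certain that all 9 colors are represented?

The hardest color to obtain is purple: we could draw every other sock first — 185 − 2 = 183 socks — without a single purple one.
The next draw must be purple, so 183 + 1 = 184.

184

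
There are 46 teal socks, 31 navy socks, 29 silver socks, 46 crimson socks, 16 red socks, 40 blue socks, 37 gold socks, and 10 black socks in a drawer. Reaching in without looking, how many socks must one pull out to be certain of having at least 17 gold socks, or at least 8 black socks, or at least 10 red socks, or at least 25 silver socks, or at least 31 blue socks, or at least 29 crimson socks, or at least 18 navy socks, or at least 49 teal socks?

Each of the 8 colors has its own threshold; avoid all of them simultaneously.
The worst case stops just short of every target: all 46 teal, 17 navy, 24 silver, 28 crimson, 9 red, 30 blue, 16 gold, 7 black — 46 + 17 + 24 + 28 + 9 + 30 + 16 + 7 = 177 socks.
One more sock must push some color to its target, so 177 + 1 = 178.

178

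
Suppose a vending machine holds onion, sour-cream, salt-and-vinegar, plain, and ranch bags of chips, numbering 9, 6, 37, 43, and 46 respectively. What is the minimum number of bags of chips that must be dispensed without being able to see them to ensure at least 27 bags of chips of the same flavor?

94

In the worst case we take at most 26 of each flavor, but all 9 onion and all 6 sour-cream (fewer than 26), giving 9 + 6 + 26 + 26 + 26 = 93.
One more bag of chips then forces some flavor to 27, so 93 + 1 = 94.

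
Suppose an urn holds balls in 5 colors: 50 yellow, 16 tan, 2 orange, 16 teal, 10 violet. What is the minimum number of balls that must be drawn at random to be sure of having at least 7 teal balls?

The worst case draws every non-teal ball first: 50 + 16 + 2 + 10 = 78.
The next 7 draws are then forced to be teal, giving 78 + 7 = 85.

85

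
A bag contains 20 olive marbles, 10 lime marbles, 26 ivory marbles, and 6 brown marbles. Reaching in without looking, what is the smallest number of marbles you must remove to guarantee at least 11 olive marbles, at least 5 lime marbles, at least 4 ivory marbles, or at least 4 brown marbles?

21

Each of the 4 colors has its own threshold; avoid all of them simultaneously.
The worst case stops just short of every target: 10 olive, 4 lime, 3 ivory, 3 brown — 10 + 4 + 3 + 3 = 20 marbles.
One more marble must push some color to its target, so 20 + 1 = 21.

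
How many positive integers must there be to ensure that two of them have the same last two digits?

101

There are 100 possible two-digit endings acting as pigeonholes.
With 100 positive integers we could place one in each, avoiding any repeat.
One more forces some class to hold 2, so 100 + 1 = 101.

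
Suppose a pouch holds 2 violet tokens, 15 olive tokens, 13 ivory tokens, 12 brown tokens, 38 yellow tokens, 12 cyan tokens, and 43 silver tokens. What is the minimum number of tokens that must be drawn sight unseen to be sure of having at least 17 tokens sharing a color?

In the worst case we take at most 16 of each color, but all 2 violet, all 15 olive, all 13 ivory, all 12 brown, and all 12 cyan (fewer than 16), giving 2 + 15 + 13 + 12 + 16 + 12 + 16 = 86.
One more token then forces some color to 17, so 86 + 1 = 87.

87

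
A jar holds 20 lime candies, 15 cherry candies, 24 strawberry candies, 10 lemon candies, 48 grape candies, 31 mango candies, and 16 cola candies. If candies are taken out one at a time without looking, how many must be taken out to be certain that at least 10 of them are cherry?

To avoid cherry candies as long as possible, exhaust the other 6 flavors first.
The worst case draws every non-cherry candy first: 20 + 24 + 10 + 48 + 31 + 16 = 149.
The next 10 draws are then forced to be cherry, giving 149 + 10 = 159.

159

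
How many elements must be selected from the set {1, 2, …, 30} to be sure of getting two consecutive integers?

Partition {1, …, 30} into 15 pairs: {1,2}, {3,4}, …, {29,30}.
Choosing 15 integers — say the 15 even numbers 2, 4, …, 30 — takes one from each pair and avoids the property.
Choosing 16 forces two into the same pair by pigeonhole, and those are consecutive. So 16.

16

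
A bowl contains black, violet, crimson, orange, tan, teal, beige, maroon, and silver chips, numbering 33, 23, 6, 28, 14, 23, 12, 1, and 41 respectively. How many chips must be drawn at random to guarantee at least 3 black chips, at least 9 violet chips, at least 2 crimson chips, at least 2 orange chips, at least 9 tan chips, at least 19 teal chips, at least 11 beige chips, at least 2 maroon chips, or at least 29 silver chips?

The worst case stops just short of every target: 2 black, 8 violet, 1 crimson, 1 orange, 8 tan, 18 teal, 10 beige, 1 maroon, 28 silver — 2 + 8 + 1 + 1 + 8 + 18 + 10 + 1 + 28 = 77 chips.
One more chip must push some color to its target, so 77 + 1 = 78.

78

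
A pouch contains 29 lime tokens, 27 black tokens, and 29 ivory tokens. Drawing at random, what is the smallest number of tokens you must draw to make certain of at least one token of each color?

59

The hardest color to obtain is black: we could draw every other token first — 85 − 27 = 58 tokens — without a single black one.
The next draw must be black, so 58 + 1 = 59.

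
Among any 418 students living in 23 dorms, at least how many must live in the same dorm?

19

If each of the 23 dorms held at most 18, the total would be at most 23 × 18 = 414 < 418, a contradiction.
So at least one holds ⌈418/23⌉ = 19.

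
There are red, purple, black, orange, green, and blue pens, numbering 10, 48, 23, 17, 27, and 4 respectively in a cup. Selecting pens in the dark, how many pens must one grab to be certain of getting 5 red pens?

124

The worst case draws every non-red pen first: 48 + 23 + 17 + 27 + 4 = 119.
The next 5 draws are then forced to be red, giving 119 + 5 = 124.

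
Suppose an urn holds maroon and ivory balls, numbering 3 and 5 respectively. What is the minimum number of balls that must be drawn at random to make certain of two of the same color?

3

Treat the 2 colors as pigeonholes.
The worst case takes 1 ball of each color without reaching 2 of any: 2 × 1 = 2.
The next ball must bring some color to 2, so 2 + 1 = 3.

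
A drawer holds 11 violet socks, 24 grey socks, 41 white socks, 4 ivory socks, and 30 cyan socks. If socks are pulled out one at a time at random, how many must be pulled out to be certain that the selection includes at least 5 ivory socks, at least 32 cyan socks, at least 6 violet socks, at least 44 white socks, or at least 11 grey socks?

91

The worst case stops just short of every target: 5 violet, 10 grey, all 41 white, 4 ivory, all 30 cyan — 5 + 10 + 41 + 4 + 30 = 90 socks.
One more sock must push some color to its target, so 90 + 1 = 91.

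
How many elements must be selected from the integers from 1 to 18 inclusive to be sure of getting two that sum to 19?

Partition {1, …, 18} into 9 pairs: {1,18}, {2,17}, …, {9,10}.
Choosing 9 integers — say the integers 1 through 9 — takes one from each pair and avoids the property.
Choosing 10 forces two into the same pair by pigeonhole, and those sum to 19. So 10.

10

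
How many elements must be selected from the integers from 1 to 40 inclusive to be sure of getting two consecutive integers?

21

Partition {1, …, 40} into 20 pairs: {1,2}, {3,4}, …, {39,40}.
Choosing 20 integers — say the 20 even numbers 2, 4, …, 40 — takes one from each pair and avoids the property.
Choosing 21 forces two into the same pair by pigeonhole, and those are consecutive. So 21.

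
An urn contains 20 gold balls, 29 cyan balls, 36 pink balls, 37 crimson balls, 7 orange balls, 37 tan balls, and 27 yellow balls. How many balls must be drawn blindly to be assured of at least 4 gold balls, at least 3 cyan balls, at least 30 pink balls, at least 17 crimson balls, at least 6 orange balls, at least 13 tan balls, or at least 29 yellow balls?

95

The worst case stops just short of every target: 3 gold, 2 cyan, 29 pink, 16 crimson, 5 orange, 12 tan, all 27 yellow — 3 + 2 + 29 + 16 + 5 + 12 + 27 = 94 balls.
One more ball must push some color to its target, so 94 + 1 = 95.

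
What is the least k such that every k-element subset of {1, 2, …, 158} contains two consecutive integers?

Partition {1, …, 158} into 79 pairs: {1,2}, {3,4}, …, {157,158}.
Choosing 79 integers — say the 79 even numbers 2, 4, …, 158 — takes one from each pair and avoids the property.
Choosing 80 forces two into the same pair by pigeonhole, and those are consecutive. So 80.

80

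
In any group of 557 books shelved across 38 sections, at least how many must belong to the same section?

15

The 557 books fall into 38 sections.
If each of the 38 sections held at most 14, the total would be at most 38 × 14 = 532 < 557, a contradiction.
So at least one holds ⌈557/38⌉ = 15.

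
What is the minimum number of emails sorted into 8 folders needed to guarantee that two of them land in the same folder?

9

There are 8 folders acting as pigeonholes.
With 8 emails we could place one in each, avoiding any repeat.
One more forces some class to hold 2, so 8 + 1 = 9.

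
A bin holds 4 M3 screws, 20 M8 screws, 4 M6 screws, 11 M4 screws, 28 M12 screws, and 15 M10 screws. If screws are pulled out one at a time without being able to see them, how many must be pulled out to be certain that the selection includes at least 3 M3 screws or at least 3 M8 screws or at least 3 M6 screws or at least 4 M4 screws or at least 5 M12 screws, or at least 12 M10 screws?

The worst case stops just short of every target: 2 M3, 2 M8, 2 M6, 3 M4, 4 M12, 11 M10 — 2 + 2 + 2 + 3 + 4 + 11 = 24 screws.
One more screw must push some size to its target, so 24 + 1 = 25.

25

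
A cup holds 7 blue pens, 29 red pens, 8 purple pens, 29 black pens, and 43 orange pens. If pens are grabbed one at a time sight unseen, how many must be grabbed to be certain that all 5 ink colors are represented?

The hardest ink color to obtain is blue: we could draw every other pen first — 116 − 7 = 109 pens — without a single blue one.
The next draw must be blue, so 109 + 1 = 110.

110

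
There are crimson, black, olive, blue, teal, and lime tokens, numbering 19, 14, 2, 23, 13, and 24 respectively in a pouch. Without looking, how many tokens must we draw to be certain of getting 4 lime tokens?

The worst case draws every non-lime token first: 19 + 14 + 2 + 23 + 13 = 71.
The next 4 draws are then forced to be lime, giving 71 + 4 = 75.

75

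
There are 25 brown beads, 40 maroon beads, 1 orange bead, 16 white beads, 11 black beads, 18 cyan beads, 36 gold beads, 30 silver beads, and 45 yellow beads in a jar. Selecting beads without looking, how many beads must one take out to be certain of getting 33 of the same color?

In the worst case we take at most 32 of each color, but all 25 brown, all 1 orange, all 16 white, all 11 black, all 18 cyan, and all 30 silver (fewer than 32), giving 25 + 32 + 1 + 16 + 11 + 18 + 32 + 30 + 32 = 197.
One more bead then forces some color to 33, so 197 + 1 = 198.

198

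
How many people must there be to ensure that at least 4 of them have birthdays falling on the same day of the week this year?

There are 7 days of the week acting as pigeonholes.
With 7 × 3 = 21 people we could place exactly 3 in each, with no class reaching 4.
One more forces some class to hold 4, so 21 + 1 = 22.

22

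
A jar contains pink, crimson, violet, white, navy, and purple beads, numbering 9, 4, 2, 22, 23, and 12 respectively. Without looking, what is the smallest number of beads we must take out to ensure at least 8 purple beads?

68

The worst case draws every non-purple bead first: 9 + 4 + 2 + 22 + 23 = 60.
The next 8 draws are then forced to be purple, giving 60 + 8 = 68.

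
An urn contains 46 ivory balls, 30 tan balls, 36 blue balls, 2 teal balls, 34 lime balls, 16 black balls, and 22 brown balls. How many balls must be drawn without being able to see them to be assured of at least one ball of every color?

185

The hardest color to obtain is teal: we could draw every other ball first — 186 − 2 = 184 balls — without a single teal one.
The next draw must be teal, so 184 + 1 = 185.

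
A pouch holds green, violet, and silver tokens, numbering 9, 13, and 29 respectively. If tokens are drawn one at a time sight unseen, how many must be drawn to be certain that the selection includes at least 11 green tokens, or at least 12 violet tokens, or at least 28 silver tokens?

The worst case stops just short of every target: all 9 green, 11 violet, 27 silver — 9 + 11 + 27 = 47 tokens.
One more token must push some color to its target, so 47 + 1 = 48.

48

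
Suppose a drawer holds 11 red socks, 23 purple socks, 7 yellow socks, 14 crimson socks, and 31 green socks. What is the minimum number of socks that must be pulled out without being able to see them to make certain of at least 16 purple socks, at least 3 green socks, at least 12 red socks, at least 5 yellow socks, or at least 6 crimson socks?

Each of the 5 colors has its own threshold; avoid all of them simultaneously.
The worst case stops just short of every target: 11 red, 15 purple, 4 yellow, 5 crimson, 2 green — 11 + 15 + 4 + 5 + 2 = 37 socks.
One more sock must push some color to its target, so 37 + 1 = 38.

38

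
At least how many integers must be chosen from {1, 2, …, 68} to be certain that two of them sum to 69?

Partition {1, …, 68} into 34 pairs: {1,68}, {2,67}, …, {34,35}.
Choosing 34 integers — say the integers 1 through 34 — takes one from each pair and avoids the property.
Choosing 35 forces two into the same pair by pigeonhole, and those sum to 69. So 35.

35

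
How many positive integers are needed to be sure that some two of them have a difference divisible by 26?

Two integers differ by a multiple of 26 exactly when they share a remainder mod 26.
There are 26 residue classes mod 26, so 26 integers can all lie in distinct classes.
One more integer must repeat a residue, giving a difference divisible by 26. So n = 26 + 1 = 27.

27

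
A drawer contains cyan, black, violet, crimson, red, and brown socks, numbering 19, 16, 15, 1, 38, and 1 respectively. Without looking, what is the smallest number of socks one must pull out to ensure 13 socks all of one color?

51

In the worst case we take at most 12 of each color, but all 1 crimson and all 1 brown (fewer than 12), giving 12 + 12 + 12 + 1 + 12 + 1 = 50.
One more sock then forces some color to 13, so 50 + 1 = 51.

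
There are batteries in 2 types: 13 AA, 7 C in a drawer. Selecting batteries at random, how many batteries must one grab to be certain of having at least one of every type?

The hardest type to obtain is C: we could draw every other battery first — 20 − 7 = 13 batteries — without a single C one.
The next draw must be C, so 13 + 1 = 14.

14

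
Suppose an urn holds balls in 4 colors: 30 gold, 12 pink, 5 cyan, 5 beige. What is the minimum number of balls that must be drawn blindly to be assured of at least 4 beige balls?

The worst case draws every non-beige ball first: 30 + 12 + 5 = 47.
The next 4 draws are then forced to be beige, giving 47 + 4 = 51.

51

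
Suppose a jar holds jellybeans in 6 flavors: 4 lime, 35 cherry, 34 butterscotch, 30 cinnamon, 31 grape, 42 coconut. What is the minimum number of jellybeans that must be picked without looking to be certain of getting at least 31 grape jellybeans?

The worst case draws every non-grape jellybean first: 4 + 35 + 34 + 30 + 42 = 145.
The next 31 draws are then forced to be grape, giving 145 + 31 = 176.

176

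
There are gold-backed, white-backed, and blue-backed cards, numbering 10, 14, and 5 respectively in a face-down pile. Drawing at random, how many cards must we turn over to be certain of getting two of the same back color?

4

The worst case takes 1 card of each back color without reaching 2 of any: 3 × 1 = 3.
The next card must bring some back color to 2, so 3 + 1 = 4.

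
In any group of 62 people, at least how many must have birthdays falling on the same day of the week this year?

If each of the 7 days of the week held at most 8, the total would be at most 7 × 8 = 56 < 62, a contradiction.
So at least one holds ⌈62/7⌉ = 9.

9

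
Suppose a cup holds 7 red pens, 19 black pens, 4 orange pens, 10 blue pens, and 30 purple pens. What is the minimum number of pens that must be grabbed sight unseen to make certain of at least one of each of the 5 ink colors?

67

The hardest ink color to obtain is orange: we could draw every other pen first — 70 − 4 = 66 pens — without a single orange one.
The next draw must be orange, so 66 + 1 = 67.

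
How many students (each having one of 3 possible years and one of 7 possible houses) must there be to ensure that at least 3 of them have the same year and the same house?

43

There are 3 × 7 = 21 (year, house) combinations acting as pigeonholes.
With 21 × 2 = 42 students we could place exactly 2 in each, with no (year, house) pair reaching 3.
One more forces some (year, house) pair to hold 3, so 42 + 1 = 43.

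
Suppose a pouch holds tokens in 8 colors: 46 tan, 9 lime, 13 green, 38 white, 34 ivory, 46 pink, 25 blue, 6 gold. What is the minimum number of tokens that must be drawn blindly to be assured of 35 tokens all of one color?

190

In the worst case we take at most 34 of each color, but all 9 lime, all 13 green, all 25 blue, and all 6 gold (fewer than 34), giving 34 + 9 + 13 + 34 + 34 + 34 + 25 + 6 = 189.
One more token then forces some color to 35, so 189 + 1 = 190.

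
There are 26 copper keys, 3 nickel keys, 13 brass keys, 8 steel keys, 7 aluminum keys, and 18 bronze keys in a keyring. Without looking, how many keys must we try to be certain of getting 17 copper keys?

66

To avoid copper keys as long as possible, exhaust the other 5 types first.
The worst case draws every non-copper key first: 3 + 13 + 8 + 7 + 18 = 49.
The next 17 draws are then forced to be copper, giving 49 + 17 = 66.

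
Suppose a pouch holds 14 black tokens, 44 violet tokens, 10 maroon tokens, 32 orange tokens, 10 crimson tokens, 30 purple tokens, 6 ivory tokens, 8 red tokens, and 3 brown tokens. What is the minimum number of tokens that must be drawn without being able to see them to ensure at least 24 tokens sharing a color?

Treat the 9 colors as pigeonholes.
In the worst case we take at most 23 of each color, but all 14 black, all 10 maroon, all 10 crimson, all 6 ivory, all 8 red, and all 3 brown (fewer than 23), giving 14 + 23 + 10 + 23 + 10 + 23 + 6 + 8 + 3 = 120.
One more token then forces some color to 24, so 120 + 1 = 121.

121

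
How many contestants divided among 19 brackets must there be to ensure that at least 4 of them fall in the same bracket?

There are 19 brackets acting as pigeonholes.
With 19 × 3 = 57 contestants we could place exactly 3 in each, with no class reaching 4.
One more forces some class to hold 4, so 57 + 1 = 58.

58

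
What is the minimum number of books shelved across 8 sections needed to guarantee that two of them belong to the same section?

There are 8 sections acting as pigeonholes.
With 8 books we could place one in each, avoiding any repeat.
One more forces some class to hold 2, so 8 + 1 = 9.

9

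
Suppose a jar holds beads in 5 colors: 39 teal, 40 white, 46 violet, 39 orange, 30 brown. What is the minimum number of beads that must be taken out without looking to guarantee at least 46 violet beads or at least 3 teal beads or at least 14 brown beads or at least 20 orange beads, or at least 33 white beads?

112

The worst case stops just short of every target: 2 teal, 32 white, 45 violet, 19 orange, 13 brown — 2 + 32 + 45 + 19 + 13 = 111 beads.
One more bead must push some color to its target, so 111 + 1 = 112.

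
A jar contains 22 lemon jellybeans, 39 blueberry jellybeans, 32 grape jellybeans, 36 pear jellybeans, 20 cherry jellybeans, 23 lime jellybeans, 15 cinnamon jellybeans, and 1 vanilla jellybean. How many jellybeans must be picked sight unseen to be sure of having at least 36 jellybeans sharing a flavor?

In the worst case we take at most 35 of each flavor, but all 22 lemon, all 32 grape, all 20 cherry, all 23 lime, all 15 cinnamon, and all 1 vanilla (fewer than 35), giving 22 + 35 + 32 + 35 + 20 + 23 + 15 + 1 = 183.
One more jellybean then forces some flavor to 36, so 183 + 1 = 184.

184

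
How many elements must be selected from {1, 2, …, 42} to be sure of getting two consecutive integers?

Partition {1, …, 42} into 21 pairs: {1,2}, {3,4}, …, {41,42}.
Choosing 21 integers — say the 21 even numbers 2, 4, …, 42 — takes one from each pair and avoids the property.
Choosing 22 forces two into the same pair by pigeonhole, and those are consecutive. So 22.

22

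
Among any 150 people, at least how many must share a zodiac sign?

If each of the 12 zodiac signs held at most 12, the total would be at most 12 × 12 = 144 < 150, a contradiction.
So at least one holds ⌈150/12⌉ = 13.

13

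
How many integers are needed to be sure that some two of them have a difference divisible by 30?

Use the pigeonhole principle on residue classes: two integers differ by a multiple of 30 exactly when they share a remainder mod 30.
There are 30 residue classes mod 30, so 30 integers can all lie in distinct classes.
One more integer must repeat a residue, giving a difference divisible by 30. So n = 30 + 1 = 31.

31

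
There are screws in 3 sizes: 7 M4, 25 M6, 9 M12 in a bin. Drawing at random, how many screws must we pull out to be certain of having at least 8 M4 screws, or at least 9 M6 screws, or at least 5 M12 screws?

The worst case stops just short of every target: 7 M4, 8 M6, 4 M12 — 7 + 8 + 4 = 19 screws.
One more screw must push some size to its target, so 19 + 1 = 20.

20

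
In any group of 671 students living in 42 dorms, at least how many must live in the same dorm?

16

If each of the 42 dorms held at most 15, the total would be at most 42 × 15 = 630 < 671, a contradiction.
So at least one holds ⌈671/42⌉ = 16.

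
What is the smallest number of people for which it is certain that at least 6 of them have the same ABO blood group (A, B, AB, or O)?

21

There are 4 ABO blood groups acting as pigeonholes.
With 4 × 5 = 20 people we could place exactly 5 in each, with no class reaching 6.
One more forces some class to hold 6, so 20 + 1 = 21.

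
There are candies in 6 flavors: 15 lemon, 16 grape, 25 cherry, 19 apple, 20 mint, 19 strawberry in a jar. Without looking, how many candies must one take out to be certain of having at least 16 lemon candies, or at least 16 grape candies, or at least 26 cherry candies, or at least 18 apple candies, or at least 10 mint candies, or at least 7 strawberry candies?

88

The worst case stops just short of every target: 15 lemon, 15 grape, 25 cherry, 17 apple, 9 mint, 6 strawberry — 15 + 15 + 25 + 17 + 9 + 6 = 87 candies.
One more candy must push some flavor to its target, so 87 + 1 = 88.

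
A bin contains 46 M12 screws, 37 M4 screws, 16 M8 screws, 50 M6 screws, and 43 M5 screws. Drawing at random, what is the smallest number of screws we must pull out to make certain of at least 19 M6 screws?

The worst case draws every non-M6 screw first: 46 + 37 + 16 + 43 = 142.
The next 19 draws are then forced to be M6, giving 142 + 19 = 161.

161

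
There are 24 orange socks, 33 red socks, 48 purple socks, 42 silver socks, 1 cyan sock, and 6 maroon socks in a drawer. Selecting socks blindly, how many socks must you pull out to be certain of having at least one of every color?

The hardest color to obtain is cyan: we could draw every other sock first — 154 − 1 = 153 socks — without a single cyan one.
The next draw must be cyan, so 153 + 1 = 154.

154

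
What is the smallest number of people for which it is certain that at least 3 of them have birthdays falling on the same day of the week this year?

15

There are 7 days of the week acting as pigeonholes.
With 7 × 2 = 14 people we could place exactly 2 in each, with no class reaching 3.
One more forces some class to hold 3, so 14 + 1 = 15.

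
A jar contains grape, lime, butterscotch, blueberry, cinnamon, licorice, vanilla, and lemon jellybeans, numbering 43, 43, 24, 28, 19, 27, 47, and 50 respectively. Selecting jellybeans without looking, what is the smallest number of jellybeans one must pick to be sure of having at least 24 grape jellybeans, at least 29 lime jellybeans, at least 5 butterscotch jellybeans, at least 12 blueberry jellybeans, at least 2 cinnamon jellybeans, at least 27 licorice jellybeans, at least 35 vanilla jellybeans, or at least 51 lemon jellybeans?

178

Each of the 8 flavors has its own threshold; avoid all of them simultaneously.
The worst case stops just short of every target: 23 grape, 28 lime, 4 butterscotch, 11 blueberry, 1 cinnamon, 26 licorice, 34 vanilla, 50 lemon — 23 + 28 + 4 + 11 + 1 + 26 + 34 + 50 = 177 jellybeans.
One more jellybean must push some flavor to its target, so 177 + 1 = 178.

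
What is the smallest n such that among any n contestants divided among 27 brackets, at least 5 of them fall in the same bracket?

There are 27 brackets acting as pigeonholes.
With 27 × 4 = 108 contestants we could place exactly 4 in each, with no class reaching 5.
One more forces some class to hold 5, so 108 + 1 = 109.

109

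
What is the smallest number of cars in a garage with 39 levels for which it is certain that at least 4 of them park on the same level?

118

There are 39 levels acting as pigeonholes.
With 39 × 3 = 117 cars we could place exactly 3 in each, with no class reaching 4.
One more forces some class to hold 4, so 117 + 1 = 118.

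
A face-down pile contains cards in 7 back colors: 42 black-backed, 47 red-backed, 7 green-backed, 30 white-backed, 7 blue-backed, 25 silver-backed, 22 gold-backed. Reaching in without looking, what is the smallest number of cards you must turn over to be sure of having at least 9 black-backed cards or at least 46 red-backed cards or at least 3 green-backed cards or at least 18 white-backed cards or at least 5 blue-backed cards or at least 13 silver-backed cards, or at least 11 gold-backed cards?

99

Each of the 7 back colors has its own threshold; avoid all of them simultaneously.
The worst case stops just short of every target: 8 black-backed, 45 red-backed, 2 green-backed, 17 white-backed, 4 blue-backed, 12 silver-backed, 10 gold-backed — 8 + 45 + 2 + 17 + 4 + 12 + 10 = 98 cards.
One more card must push some back color to its target, so 98 + 1 = 99.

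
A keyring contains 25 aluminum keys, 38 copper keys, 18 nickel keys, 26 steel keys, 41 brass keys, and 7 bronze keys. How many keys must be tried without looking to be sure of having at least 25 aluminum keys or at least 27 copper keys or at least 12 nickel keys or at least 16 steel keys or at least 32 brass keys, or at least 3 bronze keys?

110

Each of the 6 types has its own threshold; avoid all of them simultaneously.
The worst case stops just short of every target: 24 aluminum, 26 copper, 11 nickel, 15 steel, 31 brass, 2 bronze — 24 + 26 + 11 + 15 + 31 + 2 = 109 keys.
One more key must push some type to its target, so 109 + 1 = 110.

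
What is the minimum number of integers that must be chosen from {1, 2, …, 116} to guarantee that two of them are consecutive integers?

59

Partition {1, …, 116} into 58 pairs: {1,2}, {3,4}, …, {115,116}.
Choosing 58 integers — say the 58 even numbers 2, 4, …, 116 — takes one from each pair and avoids the property.
Choosing 59 forces two into the same pair by pigeonhole, and those are consecutive. So 59.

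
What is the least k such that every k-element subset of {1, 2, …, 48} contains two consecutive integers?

25

Partition {1, …, 48} into 24 pairs: {1,2}, {3,4}, …, {47,48}.
Choosing 24 integers — say the 24 even numbers 2, 4, …, 48 — takes one from each pair and avoids the property.
Choosing 25 forces two into the same pair by pigeonhole, and those are consecutive. So 25.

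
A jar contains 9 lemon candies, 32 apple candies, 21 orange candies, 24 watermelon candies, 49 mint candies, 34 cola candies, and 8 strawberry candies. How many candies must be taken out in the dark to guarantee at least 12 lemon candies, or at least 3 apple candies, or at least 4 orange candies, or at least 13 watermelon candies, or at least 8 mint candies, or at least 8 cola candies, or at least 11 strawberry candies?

Each of the 7 flavors has its own threshold; avoid all of them simultaneously.
The worst case stops just short of every target: all 9 lemon, 2 apple, 3 orange, 12 watermelon, 7 mint, 7 cola, all 8 strawberry — 9 + 2 + 3 + 12 + 7 + 7 + 8 = 48 candies.
One more candy must push some flavor to its target, so 48 + 1 = 49.

49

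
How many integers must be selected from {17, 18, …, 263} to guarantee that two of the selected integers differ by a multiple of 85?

86

Group the integers by remainder mod 85; there are 85 residue classes, each nonempty in this range.
Choosing one from each class (85 integers) avoids any shared remainder.
One more choice must repeat a class, so two differ by a multiple of 85. Hence 85 + 1 = 86.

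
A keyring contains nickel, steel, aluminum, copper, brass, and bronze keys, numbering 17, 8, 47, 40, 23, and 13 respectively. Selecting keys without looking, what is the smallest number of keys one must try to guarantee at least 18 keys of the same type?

90

In the worst case we take at most 17 of each type, but all 8 steel and all 13 bronze (fewer than 17), giving 17 + 8 + 17 + 17 + 17 + 13 = 89.
One more key then forces some type to 18, so 89 + 1 = 90.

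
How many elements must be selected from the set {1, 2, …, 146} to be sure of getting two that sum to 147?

Partition {1, …, 146} into 73 pairs: {1,146}, {2,145}, …, {73,74}.
Choosing 73 integers — say the integers 1 through 73 — takes one from each pair and avoids the property.
Choosing 74 forces two into the same pair by pigeonhole, and those sum to 147. So 74.

74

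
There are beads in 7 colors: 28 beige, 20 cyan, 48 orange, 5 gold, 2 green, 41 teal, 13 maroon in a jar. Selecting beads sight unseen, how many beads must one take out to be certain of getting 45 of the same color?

In the worst case we take at most 44 of each color, but all 28 beige, all 20 cyan, all 5 gold, all 2 green, all 41 teal, and all 13 maroon (fewer than 44), giving 28 + 20 + 44 + 5 + 2 + 41 + 13 = 153.
One more bead then forces some color to 45, so 153 + 1 = 154.

154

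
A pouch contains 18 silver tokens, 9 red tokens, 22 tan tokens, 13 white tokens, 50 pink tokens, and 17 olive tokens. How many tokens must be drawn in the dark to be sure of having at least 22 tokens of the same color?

Treat the 6 colors as pigeonholes.
In the worst case we take at most 21 of each color, but all 18 silver, all 9 red, all 13 white, and all 17 olive (fewer than 21), giving 18 + 9 + 21 + 13 + 21 + 17 = 99.
One more token then forces some color to 22, so 99 + 1 = 100.

100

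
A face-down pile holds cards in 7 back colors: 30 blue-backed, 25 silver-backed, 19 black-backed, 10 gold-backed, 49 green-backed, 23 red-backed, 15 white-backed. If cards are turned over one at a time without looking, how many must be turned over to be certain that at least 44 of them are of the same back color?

In the worst case we take at most 43 of each back color, but all 30 blue-backed, all 25 silver-backed, all 19 black-backed, all 10 gold-backed, all 23 red-backed, and all 15 white-backed (fewer than 43), giving 30 + 25 + 19 + 10 + 43 + 23 + 15 = 165.
One more card then forces some back color to 44, so 165 + 1 = 166.

166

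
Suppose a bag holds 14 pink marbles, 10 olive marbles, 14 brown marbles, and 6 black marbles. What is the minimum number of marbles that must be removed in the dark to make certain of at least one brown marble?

The worst case draws every non-brown marble first: 14 + 10 + 6 = 30.
The next draw is then forced to be brown, giving 30 + 1 = 31.

31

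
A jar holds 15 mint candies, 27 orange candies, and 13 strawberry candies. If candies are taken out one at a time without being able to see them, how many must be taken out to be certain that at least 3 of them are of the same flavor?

Treat the 3 flavors as pigeonholes.
The worst case takes 2 candies of each flavor without reaching 3 of any: 3 × 2 = 6.
The next candy must bring some flavor to 3, so 6 + 1 = 7.

7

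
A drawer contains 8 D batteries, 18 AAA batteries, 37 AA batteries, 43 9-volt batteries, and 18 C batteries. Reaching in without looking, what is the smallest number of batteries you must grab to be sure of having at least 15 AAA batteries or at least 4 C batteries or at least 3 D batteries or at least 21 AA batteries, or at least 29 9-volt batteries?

The worst case stops just short of every target: 2 D, 14 AAA, 20 AA, 28 9-volt, 3 C — 2 + 14 + 20 + 28 + 3 = 67 batteries.
One more battery must push some type to its target, so 67 + 1 = 68.

68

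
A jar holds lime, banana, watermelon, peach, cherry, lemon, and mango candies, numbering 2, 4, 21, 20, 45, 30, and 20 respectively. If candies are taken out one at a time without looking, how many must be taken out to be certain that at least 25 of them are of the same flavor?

In the worst case we take at most 24 of each flavor, but all 2 lime, all 4 banana, all 21 watermelon, all 20 peach, and all 20 mango (fewer than 24), giving 2 + 4 + 21 + 20 + 24 + 24 + 20 = 115.
One more candy then forces some flavor to 25, so 115 + 1 = 116.

116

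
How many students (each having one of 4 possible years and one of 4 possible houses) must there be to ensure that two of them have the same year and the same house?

There are 4 × 4 = 16 (year, house) combinations acting as pigeonholes.
With 16 students we could place one in each, avoiding any repeat.
One more forces some (year, house) pair to hold 2, so 16 + 1 = 17.

17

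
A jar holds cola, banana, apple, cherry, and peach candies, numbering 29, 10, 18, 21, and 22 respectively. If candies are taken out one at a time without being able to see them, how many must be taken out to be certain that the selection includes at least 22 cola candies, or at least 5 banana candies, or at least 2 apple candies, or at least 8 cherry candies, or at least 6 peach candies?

39

Each of the 5 flavors has its own threshold; avoid all of them simultaneously.
The worst case stops just short of every target: 21 cola, 4 banana, 1 apple, 7 cherry, 5 peach — 21 + 4 + 1 + 7 + 5 = 38 candies.
One more candy must push some flavor to its target, so 38 + 1 = 39.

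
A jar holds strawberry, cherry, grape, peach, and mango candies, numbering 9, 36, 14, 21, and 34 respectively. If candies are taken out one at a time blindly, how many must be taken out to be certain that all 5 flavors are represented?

The hardest flavor to obtain is strawberry: we could draw every other candy first — 114 − 9 = 105 candies — without a single strawberry one.
The next draw must be strawberry, so 105 + 1 = 106.

106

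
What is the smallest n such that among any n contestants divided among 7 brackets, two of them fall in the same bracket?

There are 7 brackets acting as pigeonholes.
With 7 contestants we could place one in each, avoiding any repeat.
One more forces some class to hold 2, so 7 + 1 = 8.

8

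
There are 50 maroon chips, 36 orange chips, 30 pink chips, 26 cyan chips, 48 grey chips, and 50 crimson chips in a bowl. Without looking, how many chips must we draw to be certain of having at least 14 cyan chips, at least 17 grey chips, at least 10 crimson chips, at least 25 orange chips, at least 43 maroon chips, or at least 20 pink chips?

124

The worst case stops just short of every target: 42 maroon, 24 orange, 19 pink, 13 cyan, 16 grey, 9 crimson — 42 + 24 + 19 + 13 + 16 + 9 = 123 chips.
One more chip must push some color to its target, so 123 + 1 = 124.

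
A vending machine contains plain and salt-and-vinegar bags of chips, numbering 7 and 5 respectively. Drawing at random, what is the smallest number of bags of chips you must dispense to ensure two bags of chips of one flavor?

The worst case takes 1 bag of chips of each flavor without reaching 2 of any: 2 × 1 = 2.
The next bag of chips must bring some flavor to 2, so 2 + 1 = 3.

3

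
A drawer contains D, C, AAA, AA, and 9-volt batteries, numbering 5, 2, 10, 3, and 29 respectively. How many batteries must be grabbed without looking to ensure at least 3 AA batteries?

The worst case draws every non-AA battery first: 5 + 2 + 10 + 29 = 46.
The next 3 draws are then forced to be AA, giving 46 + 3 = 49.

49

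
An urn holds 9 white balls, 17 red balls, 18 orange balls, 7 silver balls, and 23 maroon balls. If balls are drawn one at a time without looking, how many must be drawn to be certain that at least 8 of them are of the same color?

The worst case takes 7 balls of each color without reaching 8 of any: 5 × 7 = 35.
The next ball must bring some color to 8, so 35 + 1 = 36.

36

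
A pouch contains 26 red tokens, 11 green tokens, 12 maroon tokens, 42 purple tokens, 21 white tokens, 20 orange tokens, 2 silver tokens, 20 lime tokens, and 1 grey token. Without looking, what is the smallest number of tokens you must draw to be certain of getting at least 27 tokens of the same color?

140

Treat the 9 colors as pigeonholes.
In the worst case we take at most 26 of each color, but all 11 green, all 12 maroon, all 21 white, all 20 orange, all 2 silver, all 20 lime, and all 1 grey (fewer than 26), giving 26 + 11 + 12 + 26 + 21 + 20 + 2 + 20 + 1 = 139.
One more token then forces some color to 27, so 139 + 1 = 140.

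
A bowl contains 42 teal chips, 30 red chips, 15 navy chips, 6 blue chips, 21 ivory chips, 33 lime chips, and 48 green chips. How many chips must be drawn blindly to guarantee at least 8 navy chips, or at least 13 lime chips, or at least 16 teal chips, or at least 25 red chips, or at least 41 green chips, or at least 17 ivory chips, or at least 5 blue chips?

119

Each of the 7 colors has its own threshold; avoid all of them simultaneously.
The worst case stops just short of every target: 15 teal, 24 red, 7 navy, 4 blue, 16 ivory, 12 lime, 40 green — 15 + 24 + 7 + 4 + 16 + 12 + 40 = 118 chips.
One more chip must push some color to its target, so 118 + 1 = 119.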